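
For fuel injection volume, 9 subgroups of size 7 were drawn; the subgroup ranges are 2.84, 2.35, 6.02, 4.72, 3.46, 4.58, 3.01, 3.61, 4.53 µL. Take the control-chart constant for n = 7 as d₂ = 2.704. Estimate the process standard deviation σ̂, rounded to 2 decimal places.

1.44

R̄ = (2.84 + 2.35 + 6.02 + 4.72 + 3.46 + 4.58 + 3.01 + 3.61 + 4.53) / 9 = 3.9022
σ̂ = R̄ / d₂ = 3.9022 / 2.704 = 1.4431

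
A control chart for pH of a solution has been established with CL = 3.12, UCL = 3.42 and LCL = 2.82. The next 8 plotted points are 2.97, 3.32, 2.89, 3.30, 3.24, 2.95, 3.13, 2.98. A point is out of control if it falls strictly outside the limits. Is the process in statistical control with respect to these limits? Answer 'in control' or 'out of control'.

All 8 points lie within [2.82, 3.42].

in control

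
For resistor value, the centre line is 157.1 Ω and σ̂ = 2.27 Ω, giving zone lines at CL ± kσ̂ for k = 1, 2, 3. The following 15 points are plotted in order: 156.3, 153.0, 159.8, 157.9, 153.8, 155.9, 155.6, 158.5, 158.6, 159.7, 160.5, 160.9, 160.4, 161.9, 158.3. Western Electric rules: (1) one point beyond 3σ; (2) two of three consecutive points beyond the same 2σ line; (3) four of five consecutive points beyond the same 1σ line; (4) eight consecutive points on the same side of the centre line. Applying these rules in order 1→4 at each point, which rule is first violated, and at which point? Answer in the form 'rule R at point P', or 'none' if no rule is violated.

Zone of each point (C = within 1σ̂, B = 1σ̂–2σ̂, A = 2σ̂–3σ̂, * = beyond 3σ̂; sign = side of CL): 1:-C, 2:-B, 3:+B, 4:+C, 5:-B, 6:-C, 7:-C, 8:+C, 9:+C, 10:+B, 11:+B, 12:+B, 13:+B, 14:+A, 15:+C
Rule 3 (four of five consecutive points beyond the same 1σ limit) is satisfied at point 13.

rule 3 at point 13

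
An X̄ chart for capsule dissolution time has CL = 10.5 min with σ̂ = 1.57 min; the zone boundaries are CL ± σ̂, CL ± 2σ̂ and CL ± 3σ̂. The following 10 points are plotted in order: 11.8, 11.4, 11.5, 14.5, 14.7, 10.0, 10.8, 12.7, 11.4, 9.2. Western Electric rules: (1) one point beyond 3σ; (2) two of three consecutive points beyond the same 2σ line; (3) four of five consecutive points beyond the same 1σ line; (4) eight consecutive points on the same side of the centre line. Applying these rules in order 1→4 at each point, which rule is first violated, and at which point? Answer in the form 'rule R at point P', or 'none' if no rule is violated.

rule 2 at point 5

Zone of each point (C = within 1σ̂, B = 1σ̂–2σ̂, A = 2σ̂–3σ̂, * = beyond 3σ̂; sign = side of CL): 1:+C, 2:+C, 3:+C, 4:+A, 5:+A, 6:-C, 7:+C, 8:+B, 9:+C, 10:-C
Rule 2 (two of three consecutive points beyond the same 2σ limit) is satisfied at point 5.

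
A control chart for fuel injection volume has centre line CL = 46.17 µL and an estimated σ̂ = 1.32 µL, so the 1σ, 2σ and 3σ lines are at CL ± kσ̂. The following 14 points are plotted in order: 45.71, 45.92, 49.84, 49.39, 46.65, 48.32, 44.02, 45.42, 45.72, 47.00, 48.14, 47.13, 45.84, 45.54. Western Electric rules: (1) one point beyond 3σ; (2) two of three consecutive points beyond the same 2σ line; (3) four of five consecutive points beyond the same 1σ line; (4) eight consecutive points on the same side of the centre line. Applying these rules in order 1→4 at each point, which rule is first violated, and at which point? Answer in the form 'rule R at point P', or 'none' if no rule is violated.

Zone of each point (C = within 1σ̂, B = 1σ̂–2σ̂, A = 2σ̂–3σ̂, * = beyond 3σ̂; sign = side of CL): 1:-C, 2:-C, 3:+A, 4:+A, 5:+C, 6:+B, 7:-B, 8:-C, 9:-C, 10:+C, 11:+B, 12:+C, 13:-C, 14:-C
Rule 2 (two of three consecutive points beyond the same 2σ limit) is satisfied at point 4.

rule 2 at point 4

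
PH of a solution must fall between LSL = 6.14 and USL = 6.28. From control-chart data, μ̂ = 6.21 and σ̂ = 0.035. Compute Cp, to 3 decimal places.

Cp = (USL − LSL) / (6σ̂) = (6.28 − 6.14) / (6 × 0.035) = 0.1400 / 0.2100 = 0.6667

0.667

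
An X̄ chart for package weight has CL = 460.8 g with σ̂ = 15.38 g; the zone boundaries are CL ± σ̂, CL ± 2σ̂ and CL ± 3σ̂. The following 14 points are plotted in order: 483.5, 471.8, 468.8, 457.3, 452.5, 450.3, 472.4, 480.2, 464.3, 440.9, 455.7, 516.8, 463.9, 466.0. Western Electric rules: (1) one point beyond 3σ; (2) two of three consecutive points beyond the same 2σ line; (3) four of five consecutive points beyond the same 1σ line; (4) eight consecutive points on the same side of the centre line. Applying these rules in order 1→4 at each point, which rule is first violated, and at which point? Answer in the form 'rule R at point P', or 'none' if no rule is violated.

Zone of each point (C = within 1σ̂, B = 1σ̂–2σ̂, A = 2σ̂–3σ̂, * = beyond 3σ̂; sign = side of CL): 1:+B, 2:+C, 3:+C, 4:-C, 5:-C, 6:-C, 7:+C, 8:+B, 9:+C, 10:-B, 11:-C, 12:+*, 13:+C, 14:+C
Rule 1 (one point beyond the 3σ limits) is satisfied at point 12.

rule 1 at point 12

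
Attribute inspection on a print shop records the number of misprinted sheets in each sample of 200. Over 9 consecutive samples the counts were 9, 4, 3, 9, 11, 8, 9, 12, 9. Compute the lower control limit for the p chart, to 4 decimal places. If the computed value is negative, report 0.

0.0000

p̄ = Σdᵢ / (k·n) = 74 / (9 × 200) = 0.04111
LCL = p̄ − 3·√(p̄(1−p̄)/n) = 0.04111 − 3 × 0.01404 = -0.00101 → 0 (negative, so LCL = 0)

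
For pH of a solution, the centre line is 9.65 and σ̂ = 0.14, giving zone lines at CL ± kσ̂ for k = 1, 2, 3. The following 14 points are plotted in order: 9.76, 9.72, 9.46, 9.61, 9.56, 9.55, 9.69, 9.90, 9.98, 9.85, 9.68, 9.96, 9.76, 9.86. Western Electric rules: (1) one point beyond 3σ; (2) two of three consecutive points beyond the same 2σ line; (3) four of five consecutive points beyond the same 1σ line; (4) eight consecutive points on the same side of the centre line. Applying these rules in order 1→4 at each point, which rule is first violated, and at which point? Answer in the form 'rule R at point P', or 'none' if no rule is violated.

rule 3 at point 12

Zone of each point (C = within 1σ̂, B = 1σ̂–2σ̂, A = 2σ̂–3σ̂, * = beyond 3σ̂; sign = side of CL): 1:+C, 2:+C, 3:-B, 4:-C, 5:-C, 6:-C, 7:+C, 8:+B, 9:+A, 10:+B, 11:+C, 12:+A, 13:+C, 14:+B
Rule 3 (four of five consecutive points beyond the same 1σ limit) is satisfied at point 12.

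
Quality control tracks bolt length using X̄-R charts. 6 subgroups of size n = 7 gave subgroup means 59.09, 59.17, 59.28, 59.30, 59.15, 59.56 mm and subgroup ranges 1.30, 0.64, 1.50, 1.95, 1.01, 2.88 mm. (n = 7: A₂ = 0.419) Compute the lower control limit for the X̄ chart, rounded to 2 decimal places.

X̄̄ = (59.09 + 59.17 + 59.28 + 59.30 + 59.15 + 59.56) / 6 = 355.5500 / 6 = 59.2583
R̄ = (1.30 + 0.64 + 1.50 + 1.95 + 1.01 + 2.88) / 6 = 9.2800 / 6 = 1.5467
LCL = X̄̄ − A₂·R̄ = 59.2583 − 0.419 × 1.5467 = 58.6103

58.61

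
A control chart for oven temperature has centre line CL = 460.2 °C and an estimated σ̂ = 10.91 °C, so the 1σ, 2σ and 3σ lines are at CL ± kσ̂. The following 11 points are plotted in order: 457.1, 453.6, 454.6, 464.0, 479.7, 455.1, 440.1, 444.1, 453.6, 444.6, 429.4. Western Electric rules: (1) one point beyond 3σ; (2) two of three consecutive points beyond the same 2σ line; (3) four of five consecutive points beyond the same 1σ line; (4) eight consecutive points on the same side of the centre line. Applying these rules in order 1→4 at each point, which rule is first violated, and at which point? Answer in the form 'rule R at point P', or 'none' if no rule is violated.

Zone of each point (C = within 1σ̂, B = 1σ̂–2σ̂, A = 2σ̂–3σ̂, * = beyond 3σ̂; sign = side of CL): 1:-C, 2:-C, 3:-C, 4:+C, 5:+B, 6:-C, 7:-B, 8:-B, 9:-C, 10:-B, 11:-A
Rule 3 (four of five consecutive points beyond the same 1σ limit) is satisfied at point 11.

rule 3 at point 11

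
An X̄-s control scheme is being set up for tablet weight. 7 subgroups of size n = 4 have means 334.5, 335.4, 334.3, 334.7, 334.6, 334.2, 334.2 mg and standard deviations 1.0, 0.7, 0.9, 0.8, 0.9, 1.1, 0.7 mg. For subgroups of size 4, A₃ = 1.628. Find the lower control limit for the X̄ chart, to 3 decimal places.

333.138

X̄̄ = (334.5 + 335.4 + 334.3 + 334.7 + 334.6 + 334.2 + 334.2) / 7 = 334.5571
s̄ = (1.0 + 0.7 + 0.9 + 0.8 + 0.9 + 1.1 + 0.7) / 7 = 0.8714
LCL = X̄̄ − A₃·s̄ = 334.5571 − 1.628 × 0.8714 = 333.1385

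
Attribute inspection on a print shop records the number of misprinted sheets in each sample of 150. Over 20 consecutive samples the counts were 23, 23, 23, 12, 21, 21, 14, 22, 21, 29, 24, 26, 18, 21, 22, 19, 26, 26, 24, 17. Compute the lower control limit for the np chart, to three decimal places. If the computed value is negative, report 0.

8.700

p̄ = Σdᵢ / (k·n) = 432 / (20 × 150) = 0.14400
LCL = np̄ − 3·√(np̄(1−p̄)) = 21.6000 − 3 × 4.3000 = 8.7001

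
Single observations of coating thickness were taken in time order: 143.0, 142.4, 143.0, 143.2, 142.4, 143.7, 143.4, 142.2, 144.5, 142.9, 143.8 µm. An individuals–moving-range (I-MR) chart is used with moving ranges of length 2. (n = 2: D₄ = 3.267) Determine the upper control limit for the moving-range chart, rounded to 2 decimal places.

3.20

Moving ranges: 0.6, 0.6, 0.2, 0.8, 1.3, 0.3, 1.2, 2.3, 1.6, 0.9; M̄R̄ = 9.8000 / 10 = 0.9800
UCL_MR = D₄·M̄R̄ = 3.267 × 0.9800 = 3.2017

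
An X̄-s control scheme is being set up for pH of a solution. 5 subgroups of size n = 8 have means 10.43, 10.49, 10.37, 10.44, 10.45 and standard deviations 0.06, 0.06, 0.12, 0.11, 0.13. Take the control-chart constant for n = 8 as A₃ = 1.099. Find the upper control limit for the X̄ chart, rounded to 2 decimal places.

10.54

X̄̄ = (10.43 + 10.49 + 10.37 + 10.44 + 10.45) / 5 = 10.4360
s̄ = (0.06 + 0.06 + 0.12 + 0.11 + 0.13) / 5 = 0.0960
UCL = X̄̄ + A₃·s̄ = 10.4360 + 1.099 × 0.0960 = 10.5415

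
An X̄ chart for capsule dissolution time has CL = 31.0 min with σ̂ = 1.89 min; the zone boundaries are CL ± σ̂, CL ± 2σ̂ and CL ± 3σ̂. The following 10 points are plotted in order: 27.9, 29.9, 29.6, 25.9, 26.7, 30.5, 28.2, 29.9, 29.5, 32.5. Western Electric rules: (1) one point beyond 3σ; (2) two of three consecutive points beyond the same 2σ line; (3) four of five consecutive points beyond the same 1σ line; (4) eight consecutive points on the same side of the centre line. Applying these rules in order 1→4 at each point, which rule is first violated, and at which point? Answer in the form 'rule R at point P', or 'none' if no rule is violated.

rule 2 at point 5

Zone of each point (C = within 1σ̂, B = 1σ̂–2σ̂, A = 2σ̂–3σ̂, * = beyond 3σ̂; sign = side of CL): 1:-B, 2:-C, 3:-C, 4:-A, 5:-A, 6:-C, 7:-B, 8:-C, 9:-C, 10:+C
Rule 2 (two of three consecutive points beyond the same 2σ limit) is satisfied at point 5.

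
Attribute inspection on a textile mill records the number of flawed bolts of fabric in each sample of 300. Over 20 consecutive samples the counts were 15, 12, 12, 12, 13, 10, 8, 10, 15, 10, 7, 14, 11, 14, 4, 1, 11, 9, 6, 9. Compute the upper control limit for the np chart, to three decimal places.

19.545

p̄ = Σdᵢ / (k·n) = 203 / (20 × 300) = 0.03383
UCL = np̄ + 3·√(np̄(1−p̄)) = 10.1500 + 3 × √(10.1500×0.96617) = 10.1500 + 3 × 3.1315 = 19.5446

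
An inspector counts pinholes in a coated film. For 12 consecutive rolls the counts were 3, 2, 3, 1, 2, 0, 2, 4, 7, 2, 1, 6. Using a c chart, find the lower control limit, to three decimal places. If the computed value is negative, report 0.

0.000

c̄ = (3 + 2 + 3 + 1 + 2 + 0 + 2 + 4 + 7 + 2 + 1 + 6) / 12 = 33 / 12 = 2.7500
LCL = c̄ − 3√c̄ = 2.7500 − 3 × 1.6583 = -2.2249 → 0 (cannot be negative)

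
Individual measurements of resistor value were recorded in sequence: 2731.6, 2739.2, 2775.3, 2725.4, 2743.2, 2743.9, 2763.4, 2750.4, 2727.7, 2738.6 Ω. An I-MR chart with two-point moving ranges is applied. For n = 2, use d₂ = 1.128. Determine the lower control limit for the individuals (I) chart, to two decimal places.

2691.21

X̄ = (2731.6 + 2739.2 + 2775.3 + 2725.4 + 2743.2 + 2743.9 + 2763.4 + 2750.4 + 2727.7 + 2738.6) / 10 = 2743.8700
Moving ranges: 7.6, 36.1, 49.9, 17.8, 0.7, 19.5, 13.0, 22.7, 10.9; M̄R̄ = 178.2000 / 9 = 19.8000
LCL = X̄ − 3·M̄R̄/d₂ = 2743.8700 − 3 × 19.8000 / 1.128 = 2691.2104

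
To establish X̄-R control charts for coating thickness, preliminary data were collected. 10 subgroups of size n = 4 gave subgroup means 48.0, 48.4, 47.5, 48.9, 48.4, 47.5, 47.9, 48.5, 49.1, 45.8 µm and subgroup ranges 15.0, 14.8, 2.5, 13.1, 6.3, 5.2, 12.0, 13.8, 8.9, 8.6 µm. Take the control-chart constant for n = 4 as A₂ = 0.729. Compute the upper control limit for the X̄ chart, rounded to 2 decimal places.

X̄̄ = (48.0 + 48.4 + 47.5 + 48.9 + 48.4 + 47.5 + 47.9 + 48.5 + 49.1 + 45.8) / 10 = 480.0000 / 10 = 48.0000
R̄ = (15.0 + 14.8 + 2.5 + 13.1 + 6.3 + 5.2 + 12.0 + 13.8 + 8.9 + 8.6) / 10 = 100.2000 / 10 = 10.0200
UCL = X̄̄ + A₂·R̄ = 48.0000 + 0.729 × 10.0200 = 55.3046

55.30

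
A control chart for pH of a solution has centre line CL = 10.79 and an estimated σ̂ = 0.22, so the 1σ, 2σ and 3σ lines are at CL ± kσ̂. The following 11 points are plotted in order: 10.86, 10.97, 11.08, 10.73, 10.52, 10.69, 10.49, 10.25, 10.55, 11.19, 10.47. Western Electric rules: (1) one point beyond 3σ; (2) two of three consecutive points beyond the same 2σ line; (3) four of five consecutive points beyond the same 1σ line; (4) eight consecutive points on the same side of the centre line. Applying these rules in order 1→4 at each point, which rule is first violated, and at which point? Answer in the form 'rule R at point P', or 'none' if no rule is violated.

rule 3 at point 9

Zone of each point (C = within 1σ̂, B = 1σ̂–2σ̂, A = 2σ̂–3σ̂, * = beyond 3σ̂; sign = side of CL): 1:+C, 2:+C, 3:+B, 4:-C, 5:-B, 6:-C, 7:-B, 8:-A, 9:-B, 10:+B, 11:-B
Rule 3 (four of five consecutive points beyond the same 1σ limit) is satisfied at point 9.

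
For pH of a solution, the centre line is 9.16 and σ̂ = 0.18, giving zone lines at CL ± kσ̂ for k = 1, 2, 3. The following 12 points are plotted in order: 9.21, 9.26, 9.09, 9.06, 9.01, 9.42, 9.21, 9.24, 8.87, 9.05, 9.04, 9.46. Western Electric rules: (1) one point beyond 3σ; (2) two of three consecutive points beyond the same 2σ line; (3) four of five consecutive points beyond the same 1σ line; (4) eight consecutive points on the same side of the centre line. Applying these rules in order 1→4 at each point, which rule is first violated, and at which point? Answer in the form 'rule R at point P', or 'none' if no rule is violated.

Zone of each point (C = within 1σ̂, B = 1σ̂–2σ̂, A = 2σ̂–3σ̂, * = beyond 3σ̂; sign = side of CL): 1:+C, 2:+C, 3:-C, 4:-C, 5:-C, 6:+B, 7:+C, 8:+C, 9:-B, 10:-C, 11:-C, 12:+B
No rule fires across all 12 points.

none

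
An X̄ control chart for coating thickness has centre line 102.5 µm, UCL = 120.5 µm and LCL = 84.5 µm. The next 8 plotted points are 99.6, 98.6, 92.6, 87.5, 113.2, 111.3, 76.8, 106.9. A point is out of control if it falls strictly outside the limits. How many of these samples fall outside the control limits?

1

Compare each point to [84.5, 120.5]: sample 7 = 76.8 < LCL.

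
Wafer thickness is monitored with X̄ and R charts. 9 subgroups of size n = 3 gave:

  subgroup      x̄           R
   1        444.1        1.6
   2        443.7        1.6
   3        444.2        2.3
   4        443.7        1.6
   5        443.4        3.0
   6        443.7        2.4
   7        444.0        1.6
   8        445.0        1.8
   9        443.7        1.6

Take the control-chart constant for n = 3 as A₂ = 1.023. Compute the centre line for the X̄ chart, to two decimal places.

443.94

X̄̄ = (444.1 + 443.7 + 444.2 + 443.7 + 443.4 + 443.7 + 444.0 + 445.0 + 443.7) / 9 = 3995.5000 / 9 = 443.9444
CL = X̄̄ = 443.9444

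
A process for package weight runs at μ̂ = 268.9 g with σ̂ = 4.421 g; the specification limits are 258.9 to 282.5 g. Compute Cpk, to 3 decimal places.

0.754

Cpu = (USL − μ̂) / (3σ̂) = (282.5 − 268.9) / (3 × 4.421) = 1.0254; Cpl = (μ̂ − LSL) / (3σ̂) = (268.9 − 258.9) / (3 × 4.421) = 0.7540; Cpk = min(Cpu, Cpl) = 0.7540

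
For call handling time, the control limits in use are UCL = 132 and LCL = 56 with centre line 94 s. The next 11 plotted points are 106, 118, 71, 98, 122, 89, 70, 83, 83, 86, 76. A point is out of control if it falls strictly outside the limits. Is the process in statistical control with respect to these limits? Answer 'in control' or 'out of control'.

in control

All 11 points lie within [56, 132].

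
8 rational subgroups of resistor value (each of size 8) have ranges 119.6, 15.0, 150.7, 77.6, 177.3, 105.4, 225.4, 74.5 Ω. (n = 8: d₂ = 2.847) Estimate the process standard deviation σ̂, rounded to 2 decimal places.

R̄ = (119.6 + 15.0 + 150.7 + 77.6 + 177.3 + 105.4 + 225.4 + 74.5) / 8 = 118.1875
σ̂ = R̄ / d₂ = 118.1875 / 2.847 = 41.5130

41.51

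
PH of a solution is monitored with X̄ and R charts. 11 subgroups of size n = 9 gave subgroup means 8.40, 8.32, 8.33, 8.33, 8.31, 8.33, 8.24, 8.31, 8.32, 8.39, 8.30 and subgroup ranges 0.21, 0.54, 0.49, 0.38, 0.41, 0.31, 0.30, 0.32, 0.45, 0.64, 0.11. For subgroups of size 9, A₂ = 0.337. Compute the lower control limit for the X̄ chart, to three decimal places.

8.198

X̄̄ = (8.40 + 8.32 + 8.33 + 8.33 + 8.31 + 8.33 + 8.24 + 8.31 + 8.32 + 8.39 + 8.30) / 11 = 91.5800 / 11 = 8.3255
R̄ = (0.21 + 0.54 + 0.49 + 0.38 + 0.41 + 0.31 + 0.30 + 0.32 + 0.45 + 0.64 + 0.11) / 11 = 4.1600 / 11 = 0.3782
LCL = X̄̄ − A₂·R̄ = 8.3255 − 0.337 × 0.3782 = 8.1980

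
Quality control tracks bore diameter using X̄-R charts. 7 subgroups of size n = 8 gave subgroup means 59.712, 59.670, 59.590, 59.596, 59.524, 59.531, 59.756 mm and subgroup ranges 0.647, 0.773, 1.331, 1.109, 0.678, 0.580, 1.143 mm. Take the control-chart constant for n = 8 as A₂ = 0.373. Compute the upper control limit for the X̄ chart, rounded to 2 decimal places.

59.96

X̄̄ = (59.712 + 59.670 + 59.590 + 59.596 + 59.524 + 59.531 + 59.756) / 7 = 417.3790 / 7 = 59.6256
R̄ = (0.647 + 0.773 + 1.331 + 1.109 + 0.678 + 0.580 + 1.143) / 7 = 6.2610 / 7 = 0.8944
UCL = X̄̄ + A₂·R̄ = 59.6256 + 0.373 × 0.8944 = 59.9592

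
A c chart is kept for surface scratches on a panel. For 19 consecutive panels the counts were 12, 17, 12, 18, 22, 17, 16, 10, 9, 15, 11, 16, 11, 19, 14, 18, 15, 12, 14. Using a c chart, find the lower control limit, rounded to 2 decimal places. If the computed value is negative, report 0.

3.16

c̄ = (12 + 17 + 12 + 18 + 22 + 17 + 16 + 10 + 9 + 15 + 11 + 16 + 11 + 19 + 14 + 18 + 15 + 12 + 14) / 19 = 278 / 19 = 14.6316
LCL = c̄ − 3√c̄ = 14.6316 − 3 × 3.8251 = 3.1562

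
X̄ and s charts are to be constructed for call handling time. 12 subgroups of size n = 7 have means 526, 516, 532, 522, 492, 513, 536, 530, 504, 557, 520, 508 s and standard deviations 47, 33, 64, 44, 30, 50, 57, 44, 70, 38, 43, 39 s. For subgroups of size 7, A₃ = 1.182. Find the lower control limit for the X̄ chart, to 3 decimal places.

466.272

X̄̄ = (526 + 516 + 532 + 522 + 492 + 513 + 536 + 530 + 504 + 557 + 520 + 508) / 12 = 521.3333
s̄ = (47 + 33 + 64 + 44 + 30 + 50 + 57 + 44 + 70 + 38 + 43 + 39) / 12 = 46.5833
LCL = X̄̄ − A₃·s̄ = 521.3333 − 1.182 × 46.5833 = 466.2718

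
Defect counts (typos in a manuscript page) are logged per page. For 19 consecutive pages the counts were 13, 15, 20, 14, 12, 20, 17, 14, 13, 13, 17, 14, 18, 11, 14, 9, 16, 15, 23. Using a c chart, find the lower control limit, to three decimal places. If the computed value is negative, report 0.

c̄ = (13 + 15 + 20 + 14 + 12 + 20 + 17 + 14 + 13 + 13 + 17 + 14 + 18 + 11 + 14 + 9 + 16 + 15 + 23) / 19 = 288 / 19 = 15.1579
LCL = c̄ − 3√c̄ = 15.1579 − 3 × 3.8933 = 3.4780

3.478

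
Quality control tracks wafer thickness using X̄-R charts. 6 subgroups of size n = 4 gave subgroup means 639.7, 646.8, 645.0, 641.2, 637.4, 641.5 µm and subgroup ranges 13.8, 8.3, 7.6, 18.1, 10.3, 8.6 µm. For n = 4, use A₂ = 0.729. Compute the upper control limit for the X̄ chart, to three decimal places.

X̄̄ = (639.7 + 646.8 + 645.0 + 641.2 + 637.4 + 641.5) / 6 = 3851.6000 / 6 = 641.9333
R̄ = (13.8 + 8.3 + 7.6 + 18.1 + 10.3 + 8.6) / 6 = 66.7000 / 6 = 11.1167
UCL = X̄̄ + A₂·R̄ = 641.9333 + 0.729 × 11.1167 = 650.0374

650.037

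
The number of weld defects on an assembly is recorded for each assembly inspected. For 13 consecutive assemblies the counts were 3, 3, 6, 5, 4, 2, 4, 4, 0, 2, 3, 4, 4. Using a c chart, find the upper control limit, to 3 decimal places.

8.904

c̄ = (3 + 3 + 6 + 5 + 4 + 2 + 4 + 4 + 0 + 2 + 3 + 4 + 4) / 13 = 44 / 13 = 3.3846
UCL = c̄ + 3√c̄ = 3.3846 + 3 × √3.3846 = 3.3846 + 3 × 1.8397 = 8.9038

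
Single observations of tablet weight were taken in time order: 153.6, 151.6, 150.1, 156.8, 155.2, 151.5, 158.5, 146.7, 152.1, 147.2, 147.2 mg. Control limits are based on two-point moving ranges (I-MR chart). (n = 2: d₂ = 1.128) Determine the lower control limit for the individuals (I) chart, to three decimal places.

140.002

X̄ = (153.6 + 151.6 + 150.1 + 156.8 + 155.2 + 151.5 + 158.5 + 146.7 + 152.1 + 147.2 + 147.2) / 11 = 151.8636
Moving ranges: 2.0, 1.5, 6.7, 1.6, 3.7, 7.0, 11.8, 5.4, 4.9, 0.0; M̄R̄ = 44.6000 / 10 = 4.4600
LCL = X̄ − 3·M̄R̄/d₂ = 151.8636 − 3 × 4.4600 / 1.128 = 140.0019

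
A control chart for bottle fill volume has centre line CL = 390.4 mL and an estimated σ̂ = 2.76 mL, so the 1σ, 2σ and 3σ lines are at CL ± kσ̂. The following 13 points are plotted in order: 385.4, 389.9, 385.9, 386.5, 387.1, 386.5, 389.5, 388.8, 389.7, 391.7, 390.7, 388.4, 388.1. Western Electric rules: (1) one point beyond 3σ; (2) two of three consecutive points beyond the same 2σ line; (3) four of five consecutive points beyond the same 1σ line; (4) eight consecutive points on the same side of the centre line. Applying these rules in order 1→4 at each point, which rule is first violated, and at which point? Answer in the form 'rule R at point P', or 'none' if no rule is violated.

rule 3 at point 5

Zone of each point (C = within 1σ̂, B = 1σ̂–2σ̂, A = 2σ̂–3σ̂, * = beyond 3σ̂; sign = side of CL): 1:-B, 2:-C, 3:-B, 4:-B, 5:-B, 6:-B, 7:-C, 8:-C, 9:-C, 10:+C, 11:+C, 12:-C, 13:-C
Rule 3 (four of five consecutive points beyond the same 1σ limit) is satisfied at point 5.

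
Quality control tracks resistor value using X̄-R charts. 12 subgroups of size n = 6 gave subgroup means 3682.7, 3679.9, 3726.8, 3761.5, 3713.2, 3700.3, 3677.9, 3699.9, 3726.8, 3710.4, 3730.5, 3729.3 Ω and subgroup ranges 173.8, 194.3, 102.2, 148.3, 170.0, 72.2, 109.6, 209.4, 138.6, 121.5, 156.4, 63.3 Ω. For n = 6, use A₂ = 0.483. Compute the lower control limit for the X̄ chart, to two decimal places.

3644.80

X̄̄ = (3682.7 + 3679.9 + 3726.8 + 3761.5 + 3713.2 + 3700.3 + 3677.9 + 3699.9 + 3726.8 + 3710.4 + 3730.5 + 3729.3) / 12 = 44539.2000 / 12 = 3711.6000
R̄ = (173.8 + 194.3 + 102.2 + 148.3 + 170.0 + 72.2 + 109.6 + 209.4 + 138.6 + 121.5 + 156.4 + 63.3) / 12 = 1659.6000 / 12 = 138.3000
LCL = X̄̄ − A₂·R̄ = 3711.6000 − 0.483 × 138.3000 = 3644.8011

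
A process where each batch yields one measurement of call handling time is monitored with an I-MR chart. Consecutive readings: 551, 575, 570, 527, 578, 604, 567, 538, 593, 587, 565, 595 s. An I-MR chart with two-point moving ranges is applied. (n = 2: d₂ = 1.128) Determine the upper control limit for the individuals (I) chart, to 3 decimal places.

X̄ = (551 + 575 + 570 + 527 + 578 + 604 + 567 + 538 + 593 + 587 + 565 + 595) / 12 = 570.8333
Moving ranges: 24, 5, 43, 51, 26, 37, 29, 55, 6, 22, 30; M̄R̄ = 328.0000 / 11 = 29.8182
UCL = X̄ + 3·M̄R̄/d₂ = 570.8333 + 3 × 29.8182 / 1.128 = 650.1370

650.137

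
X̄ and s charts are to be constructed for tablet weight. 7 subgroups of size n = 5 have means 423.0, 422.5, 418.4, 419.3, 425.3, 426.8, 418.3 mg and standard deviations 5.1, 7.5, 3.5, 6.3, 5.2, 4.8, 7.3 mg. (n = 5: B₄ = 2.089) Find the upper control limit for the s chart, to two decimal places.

s̄ = (5.1 + 7.5 + 3.5 + 6.3 + 5.2 + 4.8 + 7.3) / 7 = 5.6714
UCL_s = B₄·s̄ = 2.089 × 5.6714 = 11.8476

11.85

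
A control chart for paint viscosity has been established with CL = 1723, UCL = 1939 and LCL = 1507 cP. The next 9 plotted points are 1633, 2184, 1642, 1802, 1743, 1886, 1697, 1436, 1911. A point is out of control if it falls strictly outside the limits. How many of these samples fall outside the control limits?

2

Compare each point to [1507, 1939]: sample 2 = 2184 > UCL; sample 8 = 1436 < LCL.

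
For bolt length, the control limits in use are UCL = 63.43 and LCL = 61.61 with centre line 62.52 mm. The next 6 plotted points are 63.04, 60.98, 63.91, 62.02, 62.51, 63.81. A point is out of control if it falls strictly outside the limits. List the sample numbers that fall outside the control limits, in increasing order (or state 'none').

Compare each point to [61.61, 63.43]: sample 2 = 60.98 < LCL; sample 3 = 63.91 > UCL; sample 6 = 63.81 > UCL.

2, 3, 6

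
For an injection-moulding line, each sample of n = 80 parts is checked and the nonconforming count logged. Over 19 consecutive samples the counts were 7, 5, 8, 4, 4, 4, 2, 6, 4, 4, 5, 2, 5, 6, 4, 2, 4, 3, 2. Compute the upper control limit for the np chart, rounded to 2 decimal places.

p̄ = Σdᵢ / (k·n) = 81 / (19 × 80) = 0.05329
UCL = np̄ + 3·√(np̄(1−p̄)) = 4.2632 + 3 × √(4.2632×0.94671) = 4.2632 + 3 × 2.0090 = 10.2901

10.29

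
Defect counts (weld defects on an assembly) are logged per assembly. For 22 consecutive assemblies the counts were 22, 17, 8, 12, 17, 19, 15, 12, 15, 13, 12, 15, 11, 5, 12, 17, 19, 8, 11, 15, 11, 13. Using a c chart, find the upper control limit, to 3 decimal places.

c̄ = (22 + 17 + 8 + 12 + 17 + 19 + 15 + 12 + 15 + 13 + 12 + 15 + 11 + 5 + 12 + 17 + 19 + 8 + 11 + 15 + 11 + 13) / 22 = 299 / 22 = 13.5909
UCL = c̄ + 3√c̄ = 13.5909 + 3 × √13.5909 = 13.5909 + 3 × 3.6866 = 24.6507

24.651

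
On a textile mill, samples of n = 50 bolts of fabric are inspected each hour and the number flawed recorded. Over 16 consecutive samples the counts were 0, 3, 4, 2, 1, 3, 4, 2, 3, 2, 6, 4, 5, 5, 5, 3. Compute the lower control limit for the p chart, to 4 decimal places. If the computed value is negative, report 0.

p̄ = Σdᵢ / (k·n) = 52 / (16 × 50) = 0.06500
LCL = p̄ − 3·√(p̄(1−p̄)/n) = 0.06500 − 3 × 0.03486 = -0.03959 → 0 (negative, so LCL = 0)

0.0000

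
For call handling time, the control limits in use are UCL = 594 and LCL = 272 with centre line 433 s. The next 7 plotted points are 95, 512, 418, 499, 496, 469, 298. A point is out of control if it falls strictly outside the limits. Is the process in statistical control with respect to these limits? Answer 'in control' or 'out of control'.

Compare each point to [272, 594]: sample 1 = 95 < LCL.

out of control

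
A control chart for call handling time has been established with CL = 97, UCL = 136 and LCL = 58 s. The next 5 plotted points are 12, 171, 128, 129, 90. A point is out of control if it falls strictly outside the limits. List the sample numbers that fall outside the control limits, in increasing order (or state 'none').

1, 2

Compare each point to [58, 136]: sample 1 = 12 < LCL; sample 2 = 171 > UCL.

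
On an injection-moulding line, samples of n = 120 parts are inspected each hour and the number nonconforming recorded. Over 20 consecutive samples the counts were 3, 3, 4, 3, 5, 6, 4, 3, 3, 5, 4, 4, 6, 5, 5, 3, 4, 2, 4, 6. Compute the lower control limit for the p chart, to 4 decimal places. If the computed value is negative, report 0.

0.0000

p̄ = Σdᵢ / (k·n) = 82 / (20 × 120) = 0.03417
LCL = p̄ − 3·√(p̄(1−p̄)/n) = 0.03417 − 3 × 0.01658 = -0.01558 → 0 (negative, so LCL = 0)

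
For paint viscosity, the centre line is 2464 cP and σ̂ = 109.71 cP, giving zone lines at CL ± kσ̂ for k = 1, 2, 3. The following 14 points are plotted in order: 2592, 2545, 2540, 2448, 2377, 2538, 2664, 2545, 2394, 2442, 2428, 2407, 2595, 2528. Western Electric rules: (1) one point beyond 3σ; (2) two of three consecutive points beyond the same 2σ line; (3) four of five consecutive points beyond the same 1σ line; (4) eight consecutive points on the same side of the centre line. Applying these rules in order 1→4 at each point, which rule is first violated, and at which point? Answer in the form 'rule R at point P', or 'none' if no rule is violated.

Zone of each point (C = within 1σ̂, B = 1σ̂–2σ̂, A = 2σ̂–3σ̂, * = beyond 3σ̂; sign = side of CL): 1:+B, 2:+C, 3:+C, 4:-C, 5:-C, 6:+C, 7:+B, 8:+C, 9:-C, 10:-C, 11:-C, 12:-C, 13:+B, 14:+C
No rule fires across all 14 points.

none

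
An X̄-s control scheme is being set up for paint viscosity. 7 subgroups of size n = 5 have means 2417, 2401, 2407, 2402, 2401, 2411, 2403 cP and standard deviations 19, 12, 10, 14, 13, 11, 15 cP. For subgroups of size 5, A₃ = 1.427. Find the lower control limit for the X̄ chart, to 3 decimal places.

X̄̄ = (2417 + 2401 + 2407 + 2402 + 2401 + 2411 + 2403) / 7 = 2406.0000
s̄ = (19 + 12 + 10 + 14 + 13 + 11 + 15) / 7 = 13.4286
LCL = X̄̄ − A₃·s̄ = 2406.0000 − 1.427 × 13.4286 = 2386.8374

2386.837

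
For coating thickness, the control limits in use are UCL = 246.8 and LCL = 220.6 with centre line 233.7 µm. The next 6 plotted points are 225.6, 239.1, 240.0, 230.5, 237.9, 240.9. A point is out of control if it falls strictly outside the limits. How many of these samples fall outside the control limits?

All 6 points lie within [220.6, 246.8].

0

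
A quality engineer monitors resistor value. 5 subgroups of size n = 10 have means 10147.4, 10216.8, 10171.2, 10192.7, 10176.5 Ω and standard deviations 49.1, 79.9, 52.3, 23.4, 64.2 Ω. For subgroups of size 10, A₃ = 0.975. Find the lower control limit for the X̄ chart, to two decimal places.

10128.48

X̄̄ = (10147.4 + 10216.8 + 10171.2 + 10192.7 + 10176.5) / 5 = 10180.9200
s̄ = (49.1 + 79.9 + 52.3 + 23.4 + 64.2) / 5 = 53.7800
LCL = X̄̄ − A₃·s̄ = 10180.9200 − 0.975 × 53.7800 = 10128.4845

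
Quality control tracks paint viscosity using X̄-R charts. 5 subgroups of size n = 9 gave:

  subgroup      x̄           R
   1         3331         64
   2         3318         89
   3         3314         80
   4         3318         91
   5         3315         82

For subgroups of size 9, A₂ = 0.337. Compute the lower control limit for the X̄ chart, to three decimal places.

X̄̄ = (3331 + 3318 + 3314 + 3318 + 3315) / 5 = 16596.0000 / 5 = 3319.2000
R̄ = (64 + 89 + 80 + 91 + 82) / 5 = 406.0000 / 5 = 81.2000
LCL = X̄̄ − A₂·R̄ = 3319.2000 − 0.337 × 81.2000 = 3291.8356

3291.836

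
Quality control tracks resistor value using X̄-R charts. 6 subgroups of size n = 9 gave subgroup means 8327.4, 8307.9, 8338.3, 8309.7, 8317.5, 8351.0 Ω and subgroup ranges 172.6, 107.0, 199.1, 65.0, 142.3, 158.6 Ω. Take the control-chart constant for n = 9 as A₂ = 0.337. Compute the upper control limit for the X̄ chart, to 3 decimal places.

8372.738

X̄̄ = (8327.4 + 8307.9 + 8338.3 + 8309.7 + 8317.5 + 8351.0) / 6 = 49951.8000 / 6 = 8325.3000
R̄ = (172.6 + 107.0 + 199.1 + 65.0 + 142.3 + 158.6) / 6 = 844.6000 / 6 = 140.7667
UCL = X̄̄ + A₂·R̄ = 8325.3000 + 0.337 × 140.7667 = 8372.7384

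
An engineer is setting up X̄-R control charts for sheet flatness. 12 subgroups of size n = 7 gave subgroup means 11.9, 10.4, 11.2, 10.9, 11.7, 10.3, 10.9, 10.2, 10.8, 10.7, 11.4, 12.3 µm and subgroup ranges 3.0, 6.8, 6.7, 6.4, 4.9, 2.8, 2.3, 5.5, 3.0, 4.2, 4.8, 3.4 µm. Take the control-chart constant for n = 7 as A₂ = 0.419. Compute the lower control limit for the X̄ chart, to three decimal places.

9.180

X̄̄ = (11.9 + 10.4 + 11.2 + 10.9 + 11.7 + 10.3 + 10.9 + 10.2 + 10.8 + 10.7 + 11.4 + 12.3) / 12 = 132.7000 / 12 = 11.0583
R̄ = (3.0 + 6.8 + 6.7 + 6.4 + 4.9 + 2.8 + 2.3 + 5.5 + 3.0 + 4.2 + 4.8 + 3.4) / 12 = 53.8000 / 12 = 4.4833
LCL = X̄̄ − A₂·R̄ = 11.0583 − 0.419 × 4.4833 = 9.1798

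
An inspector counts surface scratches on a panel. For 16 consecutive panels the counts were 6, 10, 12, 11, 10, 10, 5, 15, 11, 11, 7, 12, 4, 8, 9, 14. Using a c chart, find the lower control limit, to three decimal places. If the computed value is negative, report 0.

c̄ = (6 + 10 + 12 + 11 + 10 + 10 + 5 + 15 + 11 + 11 + 7 + 12 + 4 + 8 + 9 + 14) / 16 = 155 / 16 = 9.6875
LCL = c̄ − 3√c̄ = 9.6875 − 3 × 3.1125 = 0.3501

0.350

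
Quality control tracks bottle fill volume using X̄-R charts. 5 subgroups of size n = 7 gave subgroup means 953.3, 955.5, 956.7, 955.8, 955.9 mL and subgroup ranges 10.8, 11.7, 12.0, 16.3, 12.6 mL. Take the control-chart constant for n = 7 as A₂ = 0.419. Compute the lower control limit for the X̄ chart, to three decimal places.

950.127

X̄̄ = (953.3 + 955.5 + 956.7 + 955.8 + 955.9) / 5 = 4777.2000 / 5 = 955.4400
R̄ = (10.8 + 11.7 + 12.0 + 16.3 + 12.6) / 5 = 63.4000 / 5 = 12.6800
LCL = X̄̄ − A₂·R̄ = 955.4400 − 0.419 × 12.6800 = 950.1271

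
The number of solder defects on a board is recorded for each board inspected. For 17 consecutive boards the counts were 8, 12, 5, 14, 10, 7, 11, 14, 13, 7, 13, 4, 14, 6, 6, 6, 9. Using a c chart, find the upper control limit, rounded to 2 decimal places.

18.53

c̄ = (8 + 12 + 5 + 14 + 10 + 7 + 11 + 14 + 13 + 7 + 13 + 4 + 14 + 6 + 6 + 6 + 9) / 17 = 159 / 17 = 9.3529
UCL = c̄ + 3√c̄ = 9.3529 + 3 × √9.3529 = 9.3529 + 3 × 3.0583 = 18.5277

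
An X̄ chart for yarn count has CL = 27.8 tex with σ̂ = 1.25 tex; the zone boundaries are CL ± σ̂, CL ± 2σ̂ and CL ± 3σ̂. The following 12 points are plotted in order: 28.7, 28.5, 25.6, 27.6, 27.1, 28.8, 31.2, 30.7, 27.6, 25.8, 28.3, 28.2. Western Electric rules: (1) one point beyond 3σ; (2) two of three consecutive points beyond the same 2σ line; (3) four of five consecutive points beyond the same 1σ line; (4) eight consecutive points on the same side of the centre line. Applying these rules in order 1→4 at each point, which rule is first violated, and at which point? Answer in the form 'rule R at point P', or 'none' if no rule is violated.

rule 2 at point 8

Zone of each point (C = within 1σ̂, B = 1σ̂–2σ̂, A = 2σ̂–3σ̂, * = beyond 3σ̂; sign = side of CL): 1:+C, 2:+C, 3:-B, 4:-C, 5:-C, 6:+C, 7:+A, 8:+A, 9:-C, 10:-B, 11:+C, 12:+C
Rule 2 (two of three consecutive points beyond the same 2σ limit) is satisfied at point 8.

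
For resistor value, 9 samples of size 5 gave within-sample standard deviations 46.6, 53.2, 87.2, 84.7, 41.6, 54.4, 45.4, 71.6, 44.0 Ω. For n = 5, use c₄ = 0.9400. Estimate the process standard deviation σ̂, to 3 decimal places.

62.494

s̄ = (46.6 + 53.2 + 87.2 + 84.7 + 41.6 + 54.4 + 45.4 + 71.6 + 44.0) / 9 = 58.7444
σ̂ = s̄ / c₄ = 58.7444 / 0.9400 = 62.4941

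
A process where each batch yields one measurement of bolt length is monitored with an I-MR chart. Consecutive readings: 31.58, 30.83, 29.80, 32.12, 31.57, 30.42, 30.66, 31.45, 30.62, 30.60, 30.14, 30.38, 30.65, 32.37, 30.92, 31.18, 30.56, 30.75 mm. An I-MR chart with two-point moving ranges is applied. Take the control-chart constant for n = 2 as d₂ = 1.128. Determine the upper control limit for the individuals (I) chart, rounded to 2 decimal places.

32.94

X̄ = (31.58 + 30.83 + 29.80 + 32.12 + 31.57 + 30.42 + 30.66 + 31.45 + 30.62 + 30.60 + 30.14 + 30.38 + 30.65 + 32.37 + 30.92 + 31.18 + 30.56 + 30.75) / 18 = 30.9222
Moving ranges: 0.75, 1.03, 2.32, 0.55, 1.15, 0.24, 0.79, 0.83, 0.02, 0.46, 0.24, 0.27, 1.72, 1.45, 0.26, 0.62, 0.19; M̄R̄ = 12.8900 / 17 = 0.7582
UCL = X̄ + 3·M̄R̄/d₂ = 30.9222 + 3 × 0.7582 / 1.128 = 32.9388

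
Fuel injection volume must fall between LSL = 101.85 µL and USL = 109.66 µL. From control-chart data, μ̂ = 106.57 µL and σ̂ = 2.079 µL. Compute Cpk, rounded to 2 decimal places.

Cpu = (USL − μ̂) / (3σ̂) = (109.66 − 106.57) / (3 × 2.079) = 0.4954; Cpl = (μ̂ − LSL) / (3σ̂) = (106.57 − 101.85) / (3 × 2.079) = 0.7568; Cpk = min(Cpu, Cpl) = 0.4954

0.50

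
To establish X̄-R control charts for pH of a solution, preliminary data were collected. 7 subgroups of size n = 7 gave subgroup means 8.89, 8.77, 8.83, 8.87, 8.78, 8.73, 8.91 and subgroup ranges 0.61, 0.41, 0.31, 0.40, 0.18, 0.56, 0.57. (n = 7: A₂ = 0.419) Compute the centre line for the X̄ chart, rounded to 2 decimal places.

8.83

X̄̄ = (8.89 + 8.77 + 8.83 + 8.87 + 8.78 + 8.73 + 8.91) / 7 = 61.7800 / 7 = 8.8257
CL = X̄̄ = 8.8257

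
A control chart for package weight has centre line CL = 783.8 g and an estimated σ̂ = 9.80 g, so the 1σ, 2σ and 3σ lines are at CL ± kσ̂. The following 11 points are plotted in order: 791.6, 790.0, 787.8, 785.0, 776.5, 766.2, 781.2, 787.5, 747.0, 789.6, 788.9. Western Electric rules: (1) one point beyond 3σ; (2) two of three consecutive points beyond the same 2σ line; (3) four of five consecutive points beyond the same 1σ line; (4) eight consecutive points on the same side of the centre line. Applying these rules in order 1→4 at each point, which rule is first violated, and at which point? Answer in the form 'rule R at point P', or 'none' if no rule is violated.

Zone of each point (C = within 1σ̂, B = 1σ̂–2σ̂, A = 2σ̂–3σ̂, * = beyond 3σ̂; sign = side of CL): 1:+C, 2:+C, 3:+C, 4:+C, 5:-C, 6:-B, 7:-C, 8:+C, 9:-*, 10:+C, 11:+C
Rule 1 (one point beyond the 3σ limits) is satisfied at point 9.

rule 1 at point 9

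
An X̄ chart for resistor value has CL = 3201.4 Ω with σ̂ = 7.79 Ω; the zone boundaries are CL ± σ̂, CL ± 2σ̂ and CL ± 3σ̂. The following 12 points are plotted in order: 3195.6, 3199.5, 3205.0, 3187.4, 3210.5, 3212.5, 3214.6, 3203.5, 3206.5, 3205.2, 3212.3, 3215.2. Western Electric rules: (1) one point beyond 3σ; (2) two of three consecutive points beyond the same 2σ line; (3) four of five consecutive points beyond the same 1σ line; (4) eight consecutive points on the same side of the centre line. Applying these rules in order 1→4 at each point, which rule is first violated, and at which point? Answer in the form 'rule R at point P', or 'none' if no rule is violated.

rule 4 at point 12

Zone of each point (C = within 1σ̂, B = 1σ̂–2σ̂, A = 2σ̂–3σ̂, * = beyond 3σ̂; sign = side of CL): 1:-C, 2:-C, 3:+C, 4:-B, 5:+B, 6:+B, 7:+B, 8:+C, 9:+C, 10:+C, 11:+B, 12:+B
Rule 4 (eight consecutive points on the same side of the centre line) is satisfied at point 12.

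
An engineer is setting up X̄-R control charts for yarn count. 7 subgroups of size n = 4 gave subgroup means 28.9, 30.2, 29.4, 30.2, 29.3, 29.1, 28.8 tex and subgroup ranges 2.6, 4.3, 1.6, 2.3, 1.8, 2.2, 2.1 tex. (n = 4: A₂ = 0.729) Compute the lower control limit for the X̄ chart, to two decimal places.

27.65

X̄̄ = (28.9 + 30.2 + 29.4 + 30.2 + 29.3 + 29.1 + 28.8) / 7 = 205.9000 / 7 = 29.4143
R̄ = (2.6 + 4.3 + 1.6 + 2.3 + 1.8 + 2.2 + 2.1) / 7 = 16.9000 / 7 = 2.4143
LCL = X̄̄ − A₂·R̄ = 29.4143 − 0.729 × 2.4143 = 27.6543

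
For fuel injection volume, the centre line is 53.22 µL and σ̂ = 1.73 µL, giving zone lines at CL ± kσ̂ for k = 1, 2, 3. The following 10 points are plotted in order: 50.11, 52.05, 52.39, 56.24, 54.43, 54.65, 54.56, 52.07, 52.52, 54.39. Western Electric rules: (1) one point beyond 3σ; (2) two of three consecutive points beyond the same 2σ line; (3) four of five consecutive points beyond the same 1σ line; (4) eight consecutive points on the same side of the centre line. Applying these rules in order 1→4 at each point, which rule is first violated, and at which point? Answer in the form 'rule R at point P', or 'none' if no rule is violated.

Zone of each point (C = within 1σ̂, B = 1σ̂–2σ̂, A = 2σ̂–3σ̂, * = beyond 3σ̂; sign = side of CL): 1:-B, 2:-C, 3:-C, 4:+B, 5:+C, 6:+C, 7:+C, 8:-C, 9:-C, 10:+C
No rule fires across all 10 points.

none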